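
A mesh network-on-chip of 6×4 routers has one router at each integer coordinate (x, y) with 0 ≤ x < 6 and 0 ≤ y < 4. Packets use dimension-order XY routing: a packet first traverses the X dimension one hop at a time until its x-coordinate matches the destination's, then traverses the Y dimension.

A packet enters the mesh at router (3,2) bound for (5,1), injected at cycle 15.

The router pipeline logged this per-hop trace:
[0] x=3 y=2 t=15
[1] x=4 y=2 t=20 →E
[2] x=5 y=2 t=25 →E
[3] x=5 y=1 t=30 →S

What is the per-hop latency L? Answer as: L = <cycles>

cyc[1] − cyc[0] = 20 − 15 = 5.
Each hop adds L, hence L = 5.

L = 5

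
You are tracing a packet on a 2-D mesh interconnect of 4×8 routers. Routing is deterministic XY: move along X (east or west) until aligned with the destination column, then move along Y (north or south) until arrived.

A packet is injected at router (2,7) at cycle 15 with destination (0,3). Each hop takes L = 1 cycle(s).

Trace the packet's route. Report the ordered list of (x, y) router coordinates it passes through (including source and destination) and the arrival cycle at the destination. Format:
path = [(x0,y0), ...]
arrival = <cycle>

path = [(2,7), (1,7), (0,7), (0,6), (0,5), (0,4), (0,3)]
arrival = 21

src (2,7)  cyc=15
W→(1,7)  cyc=16
W→(0,7)  cyc=17
S→(0,6)  cyc=18
S→(0,5)  cyc=19
S→(0,4)  cyc=20
S→(0,3)  cyc=21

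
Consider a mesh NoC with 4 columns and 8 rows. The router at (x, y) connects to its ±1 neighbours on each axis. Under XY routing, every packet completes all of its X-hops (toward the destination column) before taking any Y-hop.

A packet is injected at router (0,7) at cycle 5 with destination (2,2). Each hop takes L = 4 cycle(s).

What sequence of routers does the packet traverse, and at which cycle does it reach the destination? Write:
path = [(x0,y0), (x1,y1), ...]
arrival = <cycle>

path = [(0,7), (1,7), (2,7), (2,6), (2,5), (2,4), (2,3), (2,2)]
arrival = 33

src (0,7)  cyc=5
E→(1,7)  cyc=9
E→(2,7)  cyc=13
S→(2,6)  cyc=17
S→(2,5)  cyc=21
S→(2,4)  cyc=25
S→(2,3)  cyc=29
S→(2,2)  cyc=33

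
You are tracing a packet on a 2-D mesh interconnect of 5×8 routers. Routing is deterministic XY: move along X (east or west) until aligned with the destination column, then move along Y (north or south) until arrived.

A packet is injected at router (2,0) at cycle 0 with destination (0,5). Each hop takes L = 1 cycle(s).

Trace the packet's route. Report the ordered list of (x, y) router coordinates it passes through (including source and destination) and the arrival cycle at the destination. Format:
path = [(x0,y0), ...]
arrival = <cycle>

#0 — 2,0 | c0
#1 — 1,0 | c1 | W
#2 — 0,0 | c2 | W
#3 — 0,1 | c3 | N
#4 — 0,2 | c4 | N
#5 — 0,3 | c5 | N
#6 — 0,4 | c6 | N
#7 — 0,5 | c7 | N

path = [(2,0), (1,0), (0,0), (0,1), (0,2), (0,3), (0,4), (0,5)]
arrival = 7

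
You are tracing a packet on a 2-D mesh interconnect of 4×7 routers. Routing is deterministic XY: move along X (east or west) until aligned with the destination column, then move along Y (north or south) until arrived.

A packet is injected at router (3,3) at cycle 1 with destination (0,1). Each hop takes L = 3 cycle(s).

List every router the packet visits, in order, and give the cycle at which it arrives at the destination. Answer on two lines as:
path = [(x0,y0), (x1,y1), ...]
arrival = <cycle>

#0 — 3,3 | c1
#1 — 2,3 | c4 | W
#2 — 1,3 | c7 | W
#3 — 0,3 | c10 | W
#4 — 0,2 | c13 | S
#5 — 0,1 | c16 | S

path = [(3,3), (2,3), (1,3), (0,3), (0,2), (0,1)]
arrival = 16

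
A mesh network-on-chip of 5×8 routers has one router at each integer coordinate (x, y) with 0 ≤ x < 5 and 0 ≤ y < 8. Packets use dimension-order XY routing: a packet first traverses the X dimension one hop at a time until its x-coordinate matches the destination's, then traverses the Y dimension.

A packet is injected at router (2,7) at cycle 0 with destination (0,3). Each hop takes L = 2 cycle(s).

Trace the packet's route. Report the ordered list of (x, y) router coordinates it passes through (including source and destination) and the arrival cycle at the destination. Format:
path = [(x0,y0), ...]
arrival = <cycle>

t=0: at (2,7)
t=2: at (1,7) after W
t=4: at (0,7) after W
t=6: at (0,6) after S
t=8: at (0,5) after S
t=10: at (0,4) after S
t=12: at (0,3) after S

path = [(2,7), (1,7), (0,7), (0,6), (0,5), (0,4), (0,3)]
arrival = 12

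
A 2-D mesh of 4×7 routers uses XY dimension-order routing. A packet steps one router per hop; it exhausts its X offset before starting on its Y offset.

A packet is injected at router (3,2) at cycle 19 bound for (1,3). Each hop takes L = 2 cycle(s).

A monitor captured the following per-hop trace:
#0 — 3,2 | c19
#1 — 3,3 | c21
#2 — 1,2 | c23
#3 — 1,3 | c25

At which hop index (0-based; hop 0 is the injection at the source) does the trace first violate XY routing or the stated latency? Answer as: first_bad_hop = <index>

  1: Δx=+0 Δy=+1 Δt=2 [BAD: Y-move but x=3≠1]

first_bad_hop = 1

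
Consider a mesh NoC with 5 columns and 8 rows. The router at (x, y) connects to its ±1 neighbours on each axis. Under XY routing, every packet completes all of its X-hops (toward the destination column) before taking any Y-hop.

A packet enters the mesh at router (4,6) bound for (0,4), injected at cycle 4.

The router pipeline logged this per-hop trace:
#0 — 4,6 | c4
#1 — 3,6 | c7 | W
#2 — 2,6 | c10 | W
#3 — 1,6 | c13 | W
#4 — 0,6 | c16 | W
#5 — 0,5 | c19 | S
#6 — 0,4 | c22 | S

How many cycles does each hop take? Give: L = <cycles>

Between hops 0 and 1 the cycle counter advances 7 − 4 = 3.
That increment is L by definition: L = 3.

L = 3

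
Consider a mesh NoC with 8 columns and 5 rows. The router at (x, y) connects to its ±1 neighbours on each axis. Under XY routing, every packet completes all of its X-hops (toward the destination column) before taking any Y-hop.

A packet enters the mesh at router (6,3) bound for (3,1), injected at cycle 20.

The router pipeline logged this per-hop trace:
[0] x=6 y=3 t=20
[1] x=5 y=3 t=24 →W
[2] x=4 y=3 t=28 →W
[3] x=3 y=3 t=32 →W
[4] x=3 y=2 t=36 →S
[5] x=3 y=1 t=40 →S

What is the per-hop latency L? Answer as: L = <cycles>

L = 4

Between hops 0 and 1 the cycle counter advances 24 − 20 = 4.
One hop costs L cycles, so L = 4.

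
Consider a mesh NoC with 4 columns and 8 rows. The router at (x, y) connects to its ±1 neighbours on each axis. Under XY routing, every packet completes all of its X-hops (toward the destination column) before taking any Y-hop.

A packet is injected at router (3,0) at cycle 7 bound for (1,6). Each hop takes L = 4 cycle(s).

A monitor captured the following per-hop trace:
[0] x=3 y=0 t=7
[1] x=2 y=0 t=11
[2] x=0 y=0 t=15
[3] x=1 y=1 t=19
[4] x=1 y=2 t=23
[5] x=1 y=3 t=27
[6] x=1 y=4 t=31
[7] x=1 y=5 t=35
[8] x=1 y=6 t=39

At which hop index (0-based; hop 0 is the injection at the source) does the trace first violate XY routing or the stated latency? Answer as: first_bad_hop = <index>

  1: Δx=-1 Δy=+0 Δt=4 [ok]
  2: Δx=-2 Δy=+0 Δt=4 [BAD: non-unit step]

first_bad_hop = 2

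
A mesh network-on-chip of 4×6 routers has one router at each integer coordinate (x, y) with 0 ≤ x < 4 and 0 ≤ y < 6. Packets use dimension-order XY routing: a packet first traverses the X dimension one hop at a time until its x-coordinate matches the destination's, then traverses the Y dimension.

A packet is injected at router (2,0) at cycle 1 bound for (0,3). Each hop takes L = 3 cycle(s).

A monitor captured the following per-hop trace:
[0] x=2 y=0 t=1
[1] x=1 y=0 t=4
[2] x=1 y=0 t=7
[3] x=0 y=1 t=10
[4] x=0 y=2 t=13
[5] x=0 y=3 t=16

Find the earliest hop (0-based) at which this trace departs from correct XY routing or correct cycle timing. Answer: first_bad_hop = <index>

first_bad_hop = 2

hop 1: step (-1,+0), +3 cyc — ok
hop 2: step (+0,+0), +3 cyc — BAD: non-unit step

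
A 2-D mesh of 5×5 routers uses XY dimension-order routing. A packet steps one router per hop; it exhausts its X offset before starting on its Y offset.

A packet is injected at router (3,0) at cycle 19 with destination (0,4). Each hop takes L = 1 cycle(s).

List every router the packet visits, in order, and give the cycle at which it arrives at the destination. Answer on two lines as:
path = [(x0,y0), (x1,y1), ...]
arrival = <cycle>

t=19: at (3,0)
t=20: at (2,0) after W
t=21: at (1,0) after W
t=22: at (0,0) after W
t=23: at (0,1) after N
t=24: at (0,2) after N
t=25: at (0,3) after N
t=26: at (0,4) after N

path = [(3,0), (2,0), (1,0), (0,0), (0,1), (0,2), (0,3), (0,4)]
arrival = 26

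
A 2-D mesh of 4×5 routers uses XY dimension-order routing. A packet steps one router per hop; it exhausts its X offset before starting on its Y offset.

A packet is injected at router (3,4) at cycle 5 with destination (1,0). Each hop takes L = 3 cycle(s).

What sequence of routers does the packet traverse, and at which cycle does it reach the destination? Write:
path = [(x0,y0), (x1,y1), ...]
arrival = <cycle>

#0 — 3,4 | c5
#1 — 2,4 | c8 | W
#2 — 1,4 | c11 | W
#3 — 1,3 | c14 | S
#4 — 1,2 | c17 | S
#5 — 1,1 | c20 | S
#6 — 1,0 | c23 | S

path = [(3,4), (2,4), (1,4), (1,3), (1,2), (1,1), (1,0)]
arrival = 23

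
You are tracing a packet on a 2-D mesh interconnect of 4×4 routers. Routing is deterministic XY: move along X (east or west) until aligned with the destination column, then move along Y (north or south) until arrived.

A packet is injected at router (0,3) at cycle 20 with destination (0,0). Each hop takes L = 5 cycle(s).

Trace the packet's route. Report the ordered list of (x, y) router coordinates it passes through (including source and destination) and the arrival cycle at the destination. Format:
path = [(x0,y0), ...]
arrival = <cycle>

  0. router=(0,3) cycle=20 (inject)
  1. router=(0,2) cycle=25 dir=S
  2. router=(0,1) cycle=30 dir=S
  3. router=(0,0) cycle=35 dir=S

path = [(0,3), (0,2), (0,1), (0,0)]
arrival = 35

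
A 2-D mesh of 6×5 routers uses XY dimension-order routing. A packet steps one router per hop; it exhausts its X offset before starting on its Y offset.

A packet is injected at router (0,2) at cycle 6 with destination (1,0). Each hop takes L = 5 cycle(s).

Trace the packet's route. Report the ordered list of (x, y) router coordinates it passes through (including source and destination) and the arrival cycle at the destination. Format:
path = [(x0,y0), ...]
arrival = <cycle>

  0. router=(0,2) cycle=6 (inject)
  1. router=(1,2) cycle=11 dir=E
  2. router=(1,1) cycle=16 dir=S
  3. router=(1,0) cycle=21 dir=S

path = [(0,2), (1,2), (1,1), (1,0)]
arrival = 21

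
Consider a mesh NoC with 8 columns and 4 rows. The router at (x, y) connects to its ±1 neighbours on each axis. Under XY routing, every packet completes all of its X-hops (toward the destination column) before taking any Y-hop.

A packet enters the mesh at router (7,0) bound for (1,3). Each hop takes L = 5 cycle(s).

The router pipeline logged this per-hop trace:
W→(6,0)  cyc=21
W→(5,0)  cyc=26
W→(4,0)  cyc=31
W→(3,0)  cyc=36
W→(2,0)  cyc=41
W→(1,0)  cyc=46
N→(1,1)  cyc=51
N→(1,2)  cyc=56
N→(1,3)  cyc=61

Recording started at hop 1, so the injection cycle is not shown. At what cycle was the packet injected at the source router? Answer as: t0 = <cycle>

t0 = 16

Hop 1 reached at cycle 21; hop k is at t0 + k·L.
Subtract one hop: t0 = 21 − 5 = 16.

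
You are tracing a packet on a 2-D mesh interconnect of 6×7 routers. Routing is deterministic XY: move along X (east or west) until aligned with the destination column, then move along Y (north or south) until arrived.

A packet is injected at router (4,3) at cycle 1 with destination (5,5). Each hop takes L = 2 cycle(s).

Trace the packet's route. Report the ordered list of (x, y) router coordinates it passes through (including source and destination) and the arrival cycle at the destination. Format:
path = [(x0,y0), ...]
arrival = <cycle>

path = [(4,3), (5,3), (5,4), (5,5)]
arrival = 7

#0 — 4,3 | c1
#1 — 5,3 | c3 | E
#2 — 5,4 | c5 | N
#3 — 5,5 | c7 | N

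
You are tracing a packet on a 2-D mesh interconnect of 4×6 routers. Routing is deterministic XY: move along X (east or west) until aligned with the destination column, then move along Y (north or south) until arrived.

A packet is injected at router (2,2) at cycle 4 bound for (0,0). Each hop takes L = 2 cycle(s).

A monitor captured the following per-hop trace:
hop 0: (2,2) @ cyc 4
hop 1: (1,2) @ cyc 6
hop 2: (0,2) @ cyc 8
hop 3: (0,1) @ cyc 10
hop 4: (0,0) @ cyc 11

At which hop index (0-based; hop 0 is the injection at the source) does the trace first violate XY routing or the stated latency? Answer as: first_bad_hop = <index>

first_bad_hop = 4

hop 1: step (-1,+0), +2 cyc — ok
hop 2: step (-1,+0), +2 cyc — ok
hop 3: step (+0,-1), +2 cyc — ok
hop 4: step (+0,-1), +1 cyc — BAD: Δcyc=1≠L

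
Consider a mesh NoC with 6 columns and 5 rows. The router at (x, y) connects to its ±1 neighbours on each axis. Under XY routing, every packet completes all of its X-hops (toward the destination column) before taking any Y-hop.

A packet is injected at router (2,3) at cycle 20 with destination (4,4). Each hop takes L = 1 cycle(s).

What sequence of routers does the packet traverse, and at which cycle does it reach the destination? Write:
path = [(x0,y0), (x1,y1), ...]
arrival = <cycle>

path = [(2,3), (3,3), (4,3), (4,4)]
arrival = 23

  0. router=(2,3) cycle=20 (inject)
  1. router=(3,3) cycle=21 dir=E
  2. router=(4,3) cycle=22 dir=E
  3. router=(4,4) cycle=23 dir=N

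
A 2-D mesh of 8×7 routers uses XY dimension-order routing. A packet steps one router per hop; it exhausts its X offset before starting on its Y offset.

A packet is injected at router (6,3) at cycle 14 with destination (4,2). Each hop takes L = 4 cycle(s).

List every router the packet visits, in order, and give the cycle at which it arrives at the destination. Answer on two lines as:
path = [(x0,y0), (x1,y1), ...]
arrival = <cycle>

path = [(6,3), (5,3), (4,3), (4,2)]
arrival = 26

t=14: at (6,3)
t=18: at (5,3) after W
t=22: at (4,3) after W
t=26: at (4,2) after S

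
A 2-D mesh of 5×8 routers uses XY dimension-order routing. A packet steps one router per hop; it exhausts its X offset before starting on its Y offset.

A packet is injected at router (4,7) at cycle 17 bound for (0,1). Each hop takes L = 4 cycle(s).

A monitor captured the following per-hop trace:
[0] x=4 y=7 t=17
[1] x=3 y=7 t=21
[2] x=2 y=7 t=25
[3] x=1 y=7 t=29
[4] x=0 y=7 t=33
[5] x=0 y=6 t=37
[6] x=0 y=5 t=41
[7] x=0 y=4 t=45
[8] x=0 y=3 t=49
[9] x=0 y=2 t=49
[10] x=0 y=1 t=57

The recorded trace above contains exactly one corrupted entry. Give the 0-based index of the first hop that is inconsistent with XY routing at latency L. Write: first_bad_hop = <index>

hop 1: step (-1,+0), +4 cyc — ok
hop 2: step (-1,+0), +4 cyc — ok
hop 3: step (-1,+0), +4 cyc — ok
hop 4: step (-1,+0), +4 cyc — ok
hop 5: step (+0,-1), +4 cyc — ok
hop 6: step (+0,-1), +4 cyc — ok
hop 7: step (+0,-1), +4 cyc — ok
hop 8: step (+0,-1), +4 cyc — ok
hop 9: step (+0,-1), +0 cyc — BAD: Δcyc=0≠L

first_bad_hop = 9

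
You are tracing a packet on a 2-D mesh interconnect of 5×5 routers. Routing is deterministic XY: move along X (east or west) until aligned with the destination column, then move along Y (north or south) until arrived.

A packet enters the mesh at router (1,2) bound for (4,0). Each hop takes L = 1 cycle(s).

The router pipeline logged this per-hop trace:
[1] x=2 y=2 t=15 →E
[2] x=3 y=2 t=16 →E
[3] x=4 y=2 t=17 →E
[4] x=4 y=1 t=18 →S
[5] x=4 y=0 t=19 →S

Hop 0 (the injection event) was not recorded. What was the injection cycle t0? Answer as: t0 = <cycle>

t0 = 14

Hop 1 reached at cycle 15; hop k is at t0 + k·L.
Subtract one hop: t0 = 15 − 1 = 14.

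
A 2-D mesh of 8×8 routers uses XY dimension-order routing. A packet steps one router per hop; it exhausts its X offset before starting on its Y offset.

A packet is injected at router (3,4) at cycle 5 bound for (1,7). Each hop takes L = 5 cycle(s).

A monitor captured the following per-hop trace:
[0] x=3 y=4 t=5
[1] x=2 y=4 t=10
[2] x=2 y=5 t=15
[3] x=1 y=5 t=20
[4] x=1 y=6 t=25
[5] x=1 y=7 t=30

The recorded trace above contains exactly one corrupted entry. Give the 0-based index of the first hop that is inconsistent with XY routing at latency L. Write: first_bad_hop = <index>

[1] (-1,+0) / 5c ⇒ ok
[2] (+0,+1) / 5c ⇒ BAD: Y-move but x=2≠1

first_bad_hop = 2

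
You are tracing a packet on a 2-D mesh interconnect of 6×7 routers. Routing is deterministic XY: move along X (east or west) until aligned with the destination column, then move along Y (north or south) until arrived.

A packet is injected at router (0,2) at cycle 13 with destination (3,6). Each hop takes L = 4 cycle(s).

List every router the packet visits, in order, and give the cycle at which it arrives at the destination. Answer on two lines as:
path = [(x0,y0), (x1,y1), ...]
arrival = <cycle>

t=13: at (0,2)
t=17: at (1,2) after E
t=21: at (2,2) after E
t=25: at (3,2) after E
t=29: at (3,3) after N
t=33: at (3,4) after N
t=37: at (3,5) after N
t=41: at (3,6) after N

path = [(0,2), (1,2), (2,2), (3,2), (3,3), (3,4), (3,5), (3,6)]
arrival = 41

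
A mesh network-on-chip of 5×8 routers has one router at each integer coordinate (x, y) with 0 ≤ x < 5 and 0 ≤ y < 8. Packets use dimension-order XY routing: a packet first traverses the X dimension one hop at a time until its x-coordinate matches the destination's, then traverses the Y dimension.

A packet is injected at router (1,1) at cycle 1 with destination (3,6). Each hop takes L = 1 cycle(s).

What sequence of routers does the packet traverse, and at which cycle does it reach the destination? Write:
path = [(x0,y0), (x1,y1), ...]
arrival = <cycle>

t=1: at (1,1)
t=2: at (2,1) after E
t=3: at (3,1) after E
t=4: at (3,2) after N
t=5: at (3,3) after N
t=6: at (3,4) after N
t=7: at (3,5) after N
t=8: at (3,6) after N

path = [(1,1), (2,1), (3,1), (3,2), (3,3), (3,4), (3,5), (3,6)]
arrival = 8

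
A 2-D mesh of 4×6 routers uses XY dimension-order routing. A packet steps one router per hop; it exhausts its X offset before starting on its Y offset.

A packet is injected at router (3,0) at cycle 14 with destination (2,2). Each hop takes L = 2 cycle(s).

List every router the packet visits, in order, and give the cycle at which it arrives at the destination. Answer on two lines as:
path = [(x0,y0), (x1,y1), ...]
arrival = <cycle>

  0. router=(3,0) cycle=14 (inject)
  1. router=(2,0) cycle=16 dir=W
  2. router=(2,1) cycle=18 dir=N
  3. router=(2,2) cycle=20 dir=N

path = [(3,0), (2,0), (2,1), (2,2)]
arrival = 20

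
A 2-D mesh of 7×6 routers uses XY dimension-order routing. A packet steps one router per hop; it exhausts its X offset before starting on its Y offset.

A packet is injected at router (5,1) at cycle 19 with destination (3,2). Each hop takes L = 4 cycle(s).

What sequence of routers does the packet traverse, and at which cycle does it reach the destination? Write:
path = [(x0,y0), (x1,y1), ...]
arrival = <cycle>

path = [(5,1), (4,1), (3,1), (3,2)]
arrival = 31

hop 0: (5,1) @ cyc 19
hop 1: (4,1) @ cyc 23  [W]
hop 2: (3,1) @ cyc 27  [W]
hop 3: (3,2) @ cyc 31  [N]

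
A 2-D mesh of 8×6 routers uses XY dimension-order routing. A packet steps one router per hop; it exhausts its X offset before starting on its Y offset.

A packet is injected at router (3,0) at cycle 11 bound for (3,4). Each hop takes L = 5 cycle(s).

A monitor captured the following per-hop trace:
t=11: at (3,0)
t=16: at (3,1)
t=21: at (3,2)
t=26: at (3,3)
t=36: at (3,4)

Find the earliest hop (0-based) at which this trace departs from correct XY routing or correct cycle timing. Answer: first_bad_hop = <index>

first_bad_hop = 4

check 1→ d=(0,1) cyc+5: ok
check 2→ d=(0,1) cyc+5: ok
check 3→ d=(0,1) cyc+5: ok
check 4→ d=(0,1) cyc+10: BAD: Δcyc=10≠L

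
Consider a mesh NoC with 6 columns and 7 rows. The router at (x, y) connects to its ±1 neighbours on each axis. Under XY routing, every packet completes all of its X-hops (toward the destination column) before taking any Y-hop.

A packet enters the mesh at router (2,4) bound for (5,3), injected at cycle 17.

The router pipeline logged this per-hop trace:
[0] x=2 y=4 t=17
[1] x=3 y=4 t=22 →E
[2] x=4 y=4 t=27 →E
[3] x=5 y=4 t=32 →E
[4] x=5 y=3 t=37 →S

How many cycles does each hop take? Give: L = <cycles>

cyc[1] − cyc[0] = 22 − 17 = 5.
Each hop adds L, hence L = 5.

L = 5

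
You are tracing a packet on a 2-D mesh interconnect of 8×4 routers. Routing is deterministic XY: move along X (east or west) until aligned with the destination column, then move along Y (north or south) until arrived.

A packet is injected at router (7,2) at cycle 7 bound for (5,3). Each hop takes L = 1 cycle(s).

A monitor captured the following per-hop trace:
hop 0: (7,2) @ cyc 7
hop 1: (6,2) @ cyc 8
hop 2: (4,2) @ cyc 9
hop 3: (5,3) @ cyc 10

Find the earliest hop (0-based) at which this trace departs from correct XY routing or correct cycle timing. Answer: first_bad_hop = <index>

hop 1: step (-1,+0), +1 cyc — ok
hop 2: step (-2,+0), +1 cyc — BAD: non-unit step

first_bad_hop = 2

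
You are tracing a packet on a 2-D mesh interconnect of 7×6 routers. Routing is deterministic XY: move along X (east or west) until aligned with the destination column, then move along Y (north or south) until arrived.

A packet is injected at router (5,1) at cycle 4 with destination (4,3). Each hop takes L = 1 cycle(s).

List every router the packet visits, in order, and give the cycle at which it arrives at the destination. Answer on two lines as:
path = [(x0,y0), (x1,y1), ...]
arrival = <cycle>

path = [(5,1), (4,1), (4,2), (4,3)]
arrival = 7

src (5,1)  cyc=4
W→(4,1)  cyc=5
N→(4,2)  cyc=6
N→(4,3)  cyc=7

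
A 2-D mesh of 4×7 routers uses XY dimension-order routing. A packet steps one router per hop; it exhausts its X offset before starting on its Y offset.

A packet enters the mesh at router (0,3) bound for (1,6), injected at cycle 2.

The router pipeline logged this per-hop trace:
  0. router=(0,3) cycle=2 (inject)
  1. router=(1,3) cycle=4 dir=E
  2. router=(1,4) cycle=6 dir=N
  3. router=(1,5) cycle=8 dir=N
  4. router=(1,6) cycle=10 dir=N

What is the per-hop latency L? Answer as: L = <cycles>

L = 2

Δcyc across hop 0→1: 4 − 2 = 2.
Each hop adds L, hence L = 2.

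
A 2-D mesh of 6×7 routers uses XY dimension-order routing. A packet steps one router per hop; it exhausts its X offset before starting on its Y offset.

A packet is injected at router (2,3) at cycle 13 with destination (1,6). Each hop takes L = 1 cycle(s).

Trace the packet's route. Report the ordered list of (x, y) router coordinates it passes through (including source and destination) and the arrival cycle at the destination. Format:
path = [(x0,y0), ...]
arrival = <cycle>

path = [(2,3), (1,3), (1,4), (1,5), (1,6)]
arrival = 17

t=13: at (2,3)
t=14: at (1,3) after W
t=15: at (1,4) after N
t=16: at (1,5) after N
t=17: at (1,6) after N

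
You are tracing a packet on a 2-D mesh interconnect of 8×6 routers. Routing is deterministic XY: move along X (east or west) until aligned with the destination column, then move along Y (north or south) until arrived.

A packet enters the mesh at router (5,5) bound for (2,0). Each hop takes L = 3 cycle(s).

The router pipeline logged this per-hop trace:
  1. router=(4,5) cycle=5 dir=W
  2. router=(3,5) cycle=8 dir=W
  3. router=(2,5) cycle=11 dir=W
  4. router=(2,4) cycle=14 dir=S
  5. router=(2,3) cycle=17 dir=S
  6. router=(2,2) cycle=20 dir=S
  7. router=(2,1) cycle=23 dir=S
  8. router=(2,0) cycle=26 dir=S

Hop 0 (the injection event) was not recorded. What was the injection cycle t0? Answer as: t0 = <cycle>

Hop 1 reached at cycle 5; hop k is at t0 + k·L.
Therefore t0 = 5 − L = 2.

t0 = 2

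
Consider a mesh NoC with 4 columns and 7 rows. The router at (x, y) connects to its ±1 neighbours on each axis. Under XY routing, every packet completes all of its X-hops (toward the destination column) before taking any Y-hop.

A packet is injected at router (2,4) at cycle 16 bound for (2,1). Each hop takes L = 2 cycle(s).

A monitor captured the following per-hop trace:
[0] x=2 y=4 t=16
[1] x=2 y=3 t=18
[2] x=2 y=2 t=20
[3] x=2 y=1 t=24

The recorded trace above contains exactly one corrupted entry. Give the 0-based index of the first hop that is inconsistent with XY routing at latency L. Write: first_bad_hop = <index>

first_bad_hop = 3

check 1→ d=(0,-1) cyc+2: ok
check 2→ d=(0,-1) cyc+2: ok
check 3→ d=(0,-1) cyc+4: BAD: Δcyc=4≠L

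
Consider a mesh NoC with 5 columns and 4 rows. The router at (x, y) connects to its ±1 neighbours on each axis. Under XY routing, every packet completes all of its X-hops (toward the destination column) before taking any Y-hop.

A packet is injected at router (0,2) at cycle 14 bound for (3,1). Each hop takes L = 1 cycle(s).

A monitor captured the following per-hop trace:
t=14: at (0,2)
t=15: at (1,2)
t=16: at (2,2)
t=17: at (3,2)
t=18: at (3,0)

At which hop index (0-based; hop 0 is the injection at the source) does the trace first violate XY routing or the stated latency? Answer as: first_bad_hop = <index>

  1: Δx=+1 Δy=+0 Δt=1 [ok]
  2: Δx=+1 Δy=+0 Δt=1 [ok]
  3: Δx=+1 Δy=+0 Δt=1 [ok]
  4: Δx=+0 Δy=-2 Δt=1 [BAD: non-unit step]

first_bad_hop = 4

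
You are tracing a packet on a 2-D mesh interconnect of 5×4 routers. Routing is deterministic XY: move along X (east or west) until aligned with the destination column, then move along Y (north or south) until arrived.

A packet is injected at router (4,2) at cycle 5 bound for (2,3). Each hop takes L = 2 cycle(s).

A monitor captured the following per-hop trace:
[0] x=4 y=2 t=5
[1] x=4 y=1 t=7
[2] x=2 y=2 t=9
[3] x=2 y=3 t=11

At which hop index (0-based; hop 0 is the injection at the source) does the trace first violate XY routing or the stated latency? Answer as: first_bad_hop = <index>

first_bad_hop = 1

  1: Δx=+0 Δy=-1 Δt=2 [BAD: Y-move but x=4≠2]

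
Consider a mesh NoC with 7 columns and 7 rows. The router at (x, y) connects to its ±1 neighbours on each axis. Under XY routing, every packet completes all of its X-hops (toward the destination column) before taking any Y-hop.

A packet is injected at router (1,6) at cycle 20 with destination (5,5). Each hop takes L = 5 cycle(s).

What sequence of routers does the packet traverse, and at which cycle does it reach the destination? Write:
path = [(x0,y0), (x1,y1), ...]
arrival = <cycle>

path = [(1,6), (2,6), (3,6), (4,6), (5,6), (5,5)]
arrival = 45

hop 0: (1,6) @ cyc 20
hop 1: (2,6) @ cyc 25  [E]
hop 2: (3,6) @ cyc 30  [E]
hop 3: (4,6) @ cyc 35  [E]
hop 4: (5,6) @ cyc 40  [E]
hop 5: (5,5) @ cyc 45  [S]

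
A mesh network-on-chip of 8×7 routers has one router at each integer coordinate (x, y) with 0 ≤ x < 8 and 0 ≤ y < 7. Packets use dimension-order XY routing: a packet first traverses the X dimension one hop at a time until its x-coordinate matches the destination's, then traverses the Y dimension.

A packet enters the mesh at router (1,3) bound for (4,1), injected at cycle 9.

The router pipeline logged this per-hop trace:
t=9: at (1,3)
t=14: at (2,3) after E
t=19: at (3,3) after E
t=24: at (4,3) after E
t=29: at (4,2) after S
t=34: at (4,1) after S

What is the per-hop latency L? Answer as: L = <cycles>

Δcyc across hop 0→1: 14 − 9 = 5.
That increment is L by definition: L = 5.

L = 5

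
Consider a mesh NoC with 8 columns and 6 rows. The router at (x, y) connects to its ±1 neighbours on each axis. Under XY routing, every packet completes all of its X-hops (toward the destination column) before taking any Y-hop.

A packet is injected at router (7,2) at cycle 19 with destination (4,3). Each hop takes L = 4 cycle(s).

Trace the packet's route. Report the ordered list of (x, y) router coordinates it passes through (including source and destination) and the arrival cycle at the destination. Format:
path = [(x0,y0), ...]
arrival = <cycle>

t=19: at (7,2)
t=23: at (6,2) after W
t=27: at (5,2) after W
t=31: at (4,2) after W
t=35: at (4,3) after N

path = [(7,2), (6,2), (5,2), (4,2), (4,3)]
arrival = 35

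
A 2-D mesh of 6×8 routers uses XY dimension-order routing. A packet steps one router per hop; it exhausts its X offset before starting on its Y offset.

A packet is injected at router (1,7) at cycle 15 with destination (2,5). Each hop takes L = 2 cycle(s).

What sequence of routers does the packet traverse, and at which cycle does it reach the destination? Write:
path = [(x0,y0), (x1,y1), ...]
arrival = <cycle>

t=15: at (1,7)
t=17: at (2,7) after E
t=19: at (2,6) after S
t=21: at (2,5) after S

path = [(1,7), (2,7), (2,6), (2,5)]
arrival = 21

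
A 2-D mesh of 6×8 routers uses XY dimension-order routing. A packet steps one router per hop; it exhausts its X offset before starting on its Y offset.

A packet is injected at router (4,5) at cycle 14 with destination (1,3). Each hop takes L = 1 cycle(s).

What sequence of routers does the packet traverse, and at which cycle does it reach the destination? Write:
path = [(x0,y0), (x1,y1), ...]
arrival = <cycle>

[0] x=4 y=5 t=14
[1] x=3 y=5 t=15 →W
[2] x=2 y=5 t=16 →W
[3] x=1 y=5 t=17 →W
[4] x=1 y=4 t=18 →S
[5] x=1 y=3 t=19 →S

path = [(4,5), (3,5), (2,5), (1,5), (1,4), (1,3)]
arrival = 19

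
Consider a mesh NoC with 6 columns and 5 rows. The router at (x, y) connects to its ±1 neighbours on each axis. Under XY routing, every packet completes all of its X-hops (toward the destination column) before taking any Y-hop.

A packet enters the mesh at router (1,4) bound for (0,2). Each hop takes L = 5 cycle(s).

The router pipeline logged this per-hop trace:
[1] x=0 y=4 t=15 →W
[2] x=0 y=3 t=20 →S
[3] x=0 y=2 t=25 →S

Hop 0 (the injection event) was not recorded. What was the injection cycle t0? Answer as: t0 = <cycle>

t0 = 10

Hop 1 reached at cycle 15; hop k is at t0 + k·L.
t0 = cyc[1] − L = 15 − 5 = 10.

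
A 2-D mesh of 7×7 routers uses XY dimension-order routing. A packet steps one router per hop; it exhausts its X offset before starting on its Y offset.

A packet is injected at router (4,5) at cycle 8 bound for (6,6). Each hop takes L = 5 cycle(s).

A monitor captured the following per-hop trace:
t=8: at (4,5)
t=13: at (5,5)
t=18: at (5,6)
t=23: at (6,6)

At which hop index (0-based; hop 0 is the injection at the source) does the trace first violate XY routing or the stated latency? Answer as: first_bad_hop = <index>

[1] (+1,+0) / 5c ⇒ ok
[2] (+0,+1) / 5c ⇒ BAD: Y-move but x=5≠6

first_bad_hop = 2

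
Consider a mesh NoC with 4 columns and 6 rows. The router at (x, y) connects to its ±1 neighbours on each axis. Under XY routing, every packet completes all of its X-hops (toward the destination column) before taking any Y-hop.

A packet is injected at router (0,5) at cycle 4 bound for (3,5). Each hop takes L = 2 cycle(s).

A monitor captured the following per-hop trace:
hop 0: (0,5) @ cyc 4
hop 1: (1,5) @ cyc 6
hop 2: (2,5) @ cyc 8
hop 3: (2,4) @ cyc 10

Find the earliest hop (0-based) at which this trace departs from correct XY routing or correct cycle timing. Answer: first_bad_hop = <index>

[1] (+1,+0) / 2c ⇒ ok
[2] (+1,+0) / 2c ⇒ ok
[3] (+0,-1) / 2c ⇒ BAD: Y-move but x=2≠3

first_bad_hop = 3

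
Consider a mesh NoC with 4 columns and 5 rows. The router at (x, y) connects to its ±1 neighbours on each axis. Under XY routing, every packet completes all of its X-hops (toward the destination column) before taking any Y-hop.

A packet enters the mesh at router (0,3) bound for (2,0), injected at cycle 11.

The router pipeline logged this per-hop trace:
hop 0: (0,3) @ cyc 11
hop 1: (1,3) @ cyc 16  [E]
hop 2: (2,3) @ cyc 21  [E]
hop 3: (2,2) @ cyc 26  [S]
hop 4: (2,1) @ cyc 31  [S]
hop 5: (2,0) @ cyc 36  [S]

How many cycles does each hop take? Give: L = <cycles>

From hop 0 (11) to hop 1 (16): +5 cycles.
Each hop adds L, hence L = 5.

L = 5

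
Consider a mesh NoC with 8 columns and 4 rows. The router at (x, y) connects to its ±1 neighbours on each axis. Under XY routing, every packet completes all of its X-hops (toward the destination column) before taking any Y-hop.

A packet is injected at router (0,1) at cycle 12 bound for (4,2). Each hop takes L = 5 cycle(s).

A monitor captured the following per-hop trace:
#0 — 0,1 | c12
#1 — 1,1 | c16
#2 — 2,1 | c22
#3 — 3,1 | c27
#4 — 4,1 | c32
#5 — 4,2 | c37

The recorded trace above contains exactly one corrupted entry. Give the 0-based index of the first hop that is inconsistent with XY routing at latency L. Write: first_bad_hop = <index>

check 1→ d=(1,0) cyc+4: BAD: Δcyc=4≠L

first_bad_hop = 1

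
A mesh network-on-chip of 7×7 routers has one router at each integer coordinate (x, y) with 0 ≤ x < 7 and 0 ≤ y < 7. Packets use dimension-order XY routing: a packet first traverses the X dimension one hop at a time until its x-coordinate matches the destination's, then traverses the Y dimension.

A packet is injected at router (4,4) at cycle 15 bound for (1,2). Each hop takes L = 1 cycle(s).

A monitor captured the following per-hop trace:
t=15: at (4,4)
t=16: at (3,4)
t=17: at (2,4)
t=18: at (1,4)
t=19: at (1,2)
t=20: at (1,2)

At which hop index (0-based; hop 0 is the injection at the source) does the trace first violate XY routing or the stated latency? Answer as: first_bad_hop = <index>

first_bad_hop = 4

  1: Δx=-1 Δy=+0 Δt=1 [ok]
  2: Δx=-1 Δy=+0 Δt=1 [ok]
  3: Δx=-1 Δy=+0 Δt=1 [ok]
  4: Δx=+0 Δy=-2 Δt=1 [BAD: non-unit step]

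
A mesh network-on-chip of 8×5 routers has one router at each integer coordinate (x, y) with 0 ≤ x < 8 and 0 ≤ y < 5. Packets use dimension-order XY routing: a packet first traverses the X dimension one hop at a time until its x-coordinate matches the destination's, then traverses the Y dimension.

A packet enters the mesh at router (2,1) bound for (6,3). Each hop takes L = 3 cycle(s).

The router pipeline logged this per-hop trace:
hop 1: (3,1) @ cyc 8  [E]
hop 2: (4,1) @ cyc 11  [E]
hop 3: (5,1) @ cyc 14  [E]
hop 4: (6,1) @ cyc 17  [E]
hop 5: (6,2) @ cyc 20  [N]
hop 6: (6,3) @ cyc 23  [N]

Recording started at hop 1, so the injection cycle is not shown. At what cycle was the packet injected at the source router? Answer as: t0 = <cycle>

At hop 1 the cycle is 8; in general cyc_k = t0 + kL.
So t0 = 8 − 1·3 = 5.

t0 = 5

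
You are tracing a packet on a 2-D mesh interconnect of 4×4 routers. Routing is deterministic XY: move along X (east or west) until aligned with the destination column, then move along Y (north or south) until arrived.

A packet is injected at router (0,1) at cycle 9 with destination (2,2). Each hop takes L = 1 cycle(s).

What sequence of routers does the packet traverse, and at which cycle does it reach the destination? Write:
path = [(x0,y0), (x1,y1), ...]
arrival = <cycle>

path = [(0,1), (1,1), (2,1), (2,2)]
arrival = 12

src (0,1)  cyc=9
E→(1,1)  cyc=10
E→(2,1)  cyc=11
N→(2,2)  cyc=12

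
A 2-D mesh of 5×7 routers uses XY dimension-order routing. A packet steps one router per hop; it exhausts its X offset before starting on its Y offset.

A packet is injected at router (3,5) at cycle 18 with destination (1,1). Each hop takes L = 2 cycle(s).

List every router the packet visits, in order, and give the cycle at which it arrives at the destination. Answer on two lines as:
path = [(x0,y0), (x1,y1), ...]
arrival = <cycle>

path = [(3,5), (2,5), (1,5), (1,4), (1,3), (1,2), (1,1)]
arrival = 30

src (3,5)  cyc=18
W→(2,5)  cyc=20
W→(1,5)  cyc=22
S→(1,4)  cyc=24
S→(1,3)  cyc=26
S→(1,2)  cyc=28
S→(1,1)  cyc=30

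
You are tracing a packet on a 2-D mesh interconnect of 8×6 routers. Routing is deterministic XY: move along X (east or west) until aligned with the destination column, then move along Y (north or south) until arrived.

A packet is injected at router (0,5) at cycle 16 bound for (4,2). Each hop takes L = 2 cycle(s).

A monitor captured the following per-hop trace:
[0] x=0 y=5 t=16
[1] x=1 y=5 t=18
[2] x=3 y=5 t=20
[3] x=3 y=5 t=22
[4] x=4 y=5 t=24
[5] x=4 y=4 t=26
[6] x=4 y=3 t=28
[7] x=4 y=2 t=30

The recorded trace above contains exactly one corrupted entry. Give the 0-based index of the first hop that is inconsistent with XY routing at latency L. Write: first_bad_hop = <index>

hop 1: step (+1,+0), +2 cyc — ok
hop 2: step (+2,+0), +2 cyc — BAD: non-unit step

first_bad_hop = 2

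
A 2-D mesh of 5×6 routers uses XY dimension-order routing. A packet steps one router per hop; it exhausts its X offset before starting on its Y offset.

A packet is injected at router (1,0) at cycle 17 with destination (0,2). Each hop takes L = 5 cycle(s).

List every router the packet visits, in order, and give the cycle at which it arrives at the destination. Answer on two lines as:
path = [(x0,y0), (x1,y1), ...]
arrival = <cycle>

t=17: at (1,0)
t=22: at (0,0) after W
t=27: at (0,1) after N
t=32: at (0,2) after N

path = [(1,0), (0,0), (0,1), (0,2)]
arrival = 32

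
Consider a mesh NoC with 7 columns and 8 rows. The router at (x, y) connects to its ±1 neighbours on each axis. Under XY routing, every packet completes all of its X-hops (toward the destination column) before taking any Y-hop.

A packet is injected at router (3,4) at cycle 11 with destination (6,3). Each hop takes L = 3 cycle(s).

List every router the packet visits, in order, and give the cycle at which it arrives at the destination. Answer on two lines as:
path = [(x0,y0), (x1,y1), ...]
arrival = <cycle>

t=11: at (3,4)
t=14: at (4,4) after E
t=17: at (5,4) after E
t=20: at (6,4) after E
t=23: at (6,3) after S

path = [(3,4), (4,4), (5,4), (6,4), (6,3)]
arrival = 23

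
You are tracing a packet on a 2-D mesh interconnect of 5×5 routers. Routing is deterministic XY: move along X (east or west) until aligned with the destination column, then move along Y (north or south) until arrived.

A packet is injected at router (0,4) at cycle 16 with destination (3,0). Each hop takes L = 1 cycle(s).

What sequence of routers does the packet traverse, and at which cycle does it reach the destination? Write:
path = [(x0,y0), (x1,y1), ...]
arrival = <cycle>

t=16: at (0,4)
t=17: at (1,4) after E
t=18: at (2,4) after E
t=19: at (3,4) after E
t=20: at (3,3) after S
t=21: at (3,2) after S
t=22: at (3,1) after S
t=23: at (3,0) after S

path = [(0,4), (1,4), (2,4), (3,4), (3,3), (3,2), (3,1), (3,0)]
arrival = 23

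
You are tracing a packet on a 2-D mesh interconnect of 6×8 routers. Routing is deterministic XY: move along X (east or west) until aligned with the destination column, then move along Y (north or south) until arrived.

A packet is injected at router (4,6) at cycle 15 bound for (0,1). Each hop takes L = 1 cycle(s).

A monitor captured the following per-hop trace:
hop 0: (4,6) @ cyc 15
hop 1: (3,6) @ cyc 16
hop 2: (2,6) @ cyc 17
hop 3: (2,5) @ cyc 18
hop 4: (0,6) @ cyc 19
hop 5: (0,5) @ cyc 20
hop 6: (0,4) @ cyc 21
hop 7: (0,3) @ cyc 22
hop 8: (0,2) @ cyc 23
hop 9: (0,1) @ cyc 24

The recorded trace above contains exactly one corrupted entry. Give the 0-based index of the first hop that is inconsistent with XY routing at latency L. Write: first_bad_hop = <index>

[1] (-1,+0) / 1c ⇒ ok
[2] (-1,+0) / 1c ⇒ ok
[3] (+0,-1) / 1c ⇒ BAD: Y-move but x=2≠0

first_bad_hop = 3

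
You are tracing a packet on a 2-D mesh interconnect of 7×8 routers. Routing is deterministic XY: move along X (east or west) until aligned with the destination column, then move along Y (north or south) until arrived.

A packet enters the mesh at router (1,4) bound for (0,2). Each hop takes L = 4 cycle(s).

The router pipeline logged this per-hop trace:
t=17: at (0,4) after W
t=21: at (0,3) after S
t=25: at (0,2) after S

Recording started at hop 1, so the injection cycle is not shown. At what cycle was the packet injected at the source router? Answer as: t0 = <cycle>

t0 = 13

cyc[1] = 17 and cyc[k] = t0 + k·L for every k.
Subtract one hop: t0 = 17 − 4 = 13.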